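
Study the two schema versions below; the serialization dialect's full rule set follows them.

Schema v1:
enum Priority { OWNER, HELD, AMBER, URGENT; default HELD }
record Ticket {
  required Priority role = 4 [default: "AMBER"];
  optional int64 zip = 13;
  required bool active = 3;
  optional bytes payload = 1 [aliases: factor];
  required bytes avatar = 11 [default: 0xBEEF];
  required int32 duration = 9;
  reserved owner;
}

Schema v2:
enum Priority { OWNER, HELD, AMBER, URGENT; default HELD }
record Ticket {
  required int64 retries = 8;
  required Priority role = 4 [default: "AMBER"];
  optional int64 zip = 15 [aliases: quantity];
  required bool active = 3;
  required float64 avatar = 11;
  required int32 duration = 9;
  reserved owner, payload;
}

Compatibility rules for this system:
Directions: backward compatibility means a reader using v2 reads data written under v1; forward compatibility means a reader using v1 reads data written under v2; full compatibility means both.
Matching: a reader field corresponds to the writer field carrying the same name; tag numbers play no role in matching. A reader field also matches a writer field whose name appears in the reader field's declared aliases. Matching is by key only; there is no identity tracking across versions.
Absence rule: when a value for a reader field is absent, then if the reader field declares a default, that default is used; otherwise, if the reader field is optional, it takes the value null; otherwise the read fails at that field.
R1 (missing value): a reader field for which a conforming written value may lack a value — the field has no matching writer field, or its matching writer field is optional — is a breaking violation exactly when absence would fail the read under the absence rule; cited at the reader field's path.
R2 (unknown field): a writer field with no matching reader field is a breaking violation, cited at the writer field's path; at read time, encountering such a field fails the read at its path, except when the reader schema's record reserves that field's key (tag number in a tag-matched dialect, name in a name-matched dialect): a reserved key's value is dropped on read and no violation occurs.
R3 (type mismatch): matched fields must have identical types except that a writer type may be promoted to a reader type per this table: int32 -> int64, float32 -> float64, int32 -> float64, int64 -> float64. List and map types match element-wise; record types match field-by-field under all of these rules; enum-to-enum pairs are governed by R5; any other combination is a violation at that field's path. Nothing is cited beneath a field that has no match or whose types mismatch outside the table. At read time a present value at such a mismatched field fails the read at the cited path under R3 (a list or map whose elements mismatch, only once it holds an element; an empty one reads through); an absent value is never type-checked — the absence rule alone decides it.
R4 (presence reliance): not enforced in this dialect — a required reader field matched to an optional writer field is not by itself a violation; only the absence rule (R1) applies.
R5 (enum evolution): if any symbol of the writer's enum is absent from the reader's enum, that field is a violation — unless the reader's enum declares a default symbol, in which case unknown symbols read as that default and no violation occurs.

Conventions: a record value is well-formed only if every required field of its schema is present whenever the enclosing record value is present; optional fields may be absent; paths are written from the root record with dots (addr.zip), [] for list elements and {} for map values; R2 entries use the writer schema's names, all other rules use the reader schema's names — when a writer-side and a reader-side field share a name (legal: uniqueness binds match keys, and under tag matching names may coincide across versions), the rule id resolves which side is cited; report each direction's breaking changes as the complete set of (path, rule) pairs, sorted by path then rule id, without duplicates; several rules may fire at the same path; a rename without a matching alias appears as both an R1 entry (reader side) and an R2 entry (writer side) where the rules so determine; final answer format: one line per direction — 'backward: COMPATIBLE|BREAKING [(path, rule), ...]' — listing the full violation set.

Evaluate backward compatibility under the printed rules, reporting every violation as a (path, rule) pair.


backward: BREAKING [(avatar, R3), (retries, R1)]

in Ticket below, arrows point writer -> reader
backward on Ticket — v2 reading data written by v1:
  retries: no writer match
  Priority -> Priority, writer required: role aligns to role
  int64 -> int64, writer optional: zip aligns to zip
  bool -> bool, writer required: active aligns to active
  bytes -> float64, writer required: avatar aligns to avatar
  int32 -> int32, writer required: duration aligns to duration
  writer payload: unknown to reader
  violation R3 at avatar
  violation R1 at retries
  => backward: BREAKING (2)
diffs on Ticket not affecting the asked answer:
  field zip in record Ticket: tag 13 changed to 15 -> no rule fires on it in Ticket's dialect; the asked verdict holds
  removed field payload from record Ticket (its key "payload" joins the reserved list) -> no rule fires on it in Ticket's dialect; the asked verdict holds


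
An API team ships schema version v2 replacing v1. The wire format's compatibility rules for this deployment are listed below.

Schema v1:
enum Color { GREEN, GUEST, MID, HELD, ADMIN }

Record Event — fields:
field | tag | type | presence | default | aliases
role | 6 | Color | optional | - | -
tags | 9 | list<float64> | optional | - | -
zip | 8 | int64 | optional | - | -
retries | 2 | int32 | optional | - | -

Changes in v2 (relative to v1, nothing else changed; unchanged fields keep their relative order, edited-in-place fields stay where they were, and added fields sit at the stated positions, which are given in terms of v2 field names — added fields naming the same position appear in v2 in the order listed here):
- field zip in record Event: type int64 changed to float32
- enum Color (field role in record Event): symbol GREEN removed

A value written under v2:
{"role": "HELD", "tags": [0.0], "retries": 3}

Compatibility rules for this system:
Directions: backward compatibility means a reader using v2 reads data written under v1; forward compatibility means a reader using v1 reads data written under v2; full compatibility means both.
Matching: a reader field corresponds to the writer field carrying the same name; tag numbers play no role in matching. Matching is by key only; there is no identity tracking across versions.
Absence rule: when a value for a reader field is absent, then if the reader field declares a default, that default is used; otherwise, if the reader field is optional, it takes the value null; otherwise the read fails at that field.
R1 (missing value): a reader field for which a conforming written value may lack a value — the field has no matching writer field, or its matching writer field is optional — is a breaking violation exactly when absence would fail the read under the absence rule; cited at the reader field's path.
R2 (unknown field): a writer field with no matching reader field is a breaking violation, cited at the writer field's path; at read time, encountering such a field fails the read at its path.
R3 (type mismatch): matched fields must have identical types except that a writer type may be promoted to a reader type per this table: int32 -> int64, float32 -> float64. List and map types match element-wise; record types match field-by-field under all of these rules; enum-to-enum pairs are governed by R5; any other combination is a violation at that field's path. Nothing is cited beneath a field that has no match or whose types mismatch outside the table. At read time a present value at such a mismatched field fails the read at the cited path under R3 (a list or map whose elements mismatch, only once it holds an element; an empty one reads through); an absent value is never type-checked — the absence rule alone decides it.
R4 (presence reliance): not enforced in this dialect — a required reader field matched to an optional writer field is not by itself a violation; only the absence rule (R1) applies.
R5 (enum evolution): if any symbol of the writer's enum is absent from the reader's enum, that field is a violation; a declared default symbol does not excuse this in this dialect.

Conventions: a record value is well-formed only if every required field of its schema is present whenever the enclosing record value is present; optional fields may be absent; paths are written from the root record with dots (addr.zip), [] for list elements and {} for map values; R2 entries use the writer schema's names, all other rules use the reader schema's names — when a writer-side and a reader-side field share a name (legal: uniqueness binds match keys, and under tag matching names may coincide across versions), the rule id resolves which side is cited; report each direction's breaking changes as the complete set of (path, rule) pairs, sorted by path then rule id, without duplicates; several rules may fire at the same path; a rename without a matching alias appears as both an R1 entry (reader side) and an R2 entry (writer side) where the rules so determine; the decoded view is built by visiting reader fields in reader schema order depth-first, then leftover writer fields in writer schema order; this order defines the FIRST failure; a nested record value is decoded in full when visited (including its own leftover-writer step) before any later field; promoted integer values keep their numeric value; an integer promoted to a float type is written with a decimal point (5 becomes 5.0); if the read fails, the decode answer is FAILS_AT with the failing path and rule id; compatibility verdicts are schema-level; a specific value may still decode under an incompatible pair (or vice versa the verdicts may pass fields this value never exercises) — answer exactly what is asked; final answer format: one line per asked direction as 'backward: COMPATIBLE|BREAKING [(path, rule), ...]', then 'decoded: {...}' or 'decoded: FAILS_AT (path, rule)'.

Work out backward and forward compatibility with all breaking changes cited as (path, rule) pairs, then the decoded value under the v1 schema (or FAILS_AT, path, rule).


in Event below, arrows point writer -> reader
backward for Event (reader v2, writer v1):
  role: paired with writer role (Color -> Color; writer optional)
  tags: paired with writer tags (list<float64> -> list<float64>; writer optional)
  zip: paired with writer zip (int64 -> float32; writer optional)
  retries: paired with writer retries (int32 -> int32; writer optional)
  R5 fires at role
  R3 fires at zip
  backward on Event therefore BREAKING (2)
forward for Event (reader v1, writer v2):
  role: paired with writer role (Color -> Color; writer optional)
  tags: paired with writer tags (list<float64> -> list<float64>; writer optional)
  zip: paired with writer zip (float32 -> int64; writer optional)
  retries: paired with writer retries (int32 -> int32; writer optional)
  R3 fires at zip
  forward on Event therefore BREAKING (1)
migrating the Event value to v1:
  role := "HELD"
  tags := [0.0]
  zip := null (absent, optional -> null)
  retries := 3
  => decoded: {"role": "HELD", "tags": [0.0], "zip": null, "retries": 3}

backward: BREAKING [(role, R5), (zip, R3)]; forward: BREAKING [(zip, R3)]; decoded: {"role": "HELD", "tags": [0.0], "zip": null, "retries": 3}


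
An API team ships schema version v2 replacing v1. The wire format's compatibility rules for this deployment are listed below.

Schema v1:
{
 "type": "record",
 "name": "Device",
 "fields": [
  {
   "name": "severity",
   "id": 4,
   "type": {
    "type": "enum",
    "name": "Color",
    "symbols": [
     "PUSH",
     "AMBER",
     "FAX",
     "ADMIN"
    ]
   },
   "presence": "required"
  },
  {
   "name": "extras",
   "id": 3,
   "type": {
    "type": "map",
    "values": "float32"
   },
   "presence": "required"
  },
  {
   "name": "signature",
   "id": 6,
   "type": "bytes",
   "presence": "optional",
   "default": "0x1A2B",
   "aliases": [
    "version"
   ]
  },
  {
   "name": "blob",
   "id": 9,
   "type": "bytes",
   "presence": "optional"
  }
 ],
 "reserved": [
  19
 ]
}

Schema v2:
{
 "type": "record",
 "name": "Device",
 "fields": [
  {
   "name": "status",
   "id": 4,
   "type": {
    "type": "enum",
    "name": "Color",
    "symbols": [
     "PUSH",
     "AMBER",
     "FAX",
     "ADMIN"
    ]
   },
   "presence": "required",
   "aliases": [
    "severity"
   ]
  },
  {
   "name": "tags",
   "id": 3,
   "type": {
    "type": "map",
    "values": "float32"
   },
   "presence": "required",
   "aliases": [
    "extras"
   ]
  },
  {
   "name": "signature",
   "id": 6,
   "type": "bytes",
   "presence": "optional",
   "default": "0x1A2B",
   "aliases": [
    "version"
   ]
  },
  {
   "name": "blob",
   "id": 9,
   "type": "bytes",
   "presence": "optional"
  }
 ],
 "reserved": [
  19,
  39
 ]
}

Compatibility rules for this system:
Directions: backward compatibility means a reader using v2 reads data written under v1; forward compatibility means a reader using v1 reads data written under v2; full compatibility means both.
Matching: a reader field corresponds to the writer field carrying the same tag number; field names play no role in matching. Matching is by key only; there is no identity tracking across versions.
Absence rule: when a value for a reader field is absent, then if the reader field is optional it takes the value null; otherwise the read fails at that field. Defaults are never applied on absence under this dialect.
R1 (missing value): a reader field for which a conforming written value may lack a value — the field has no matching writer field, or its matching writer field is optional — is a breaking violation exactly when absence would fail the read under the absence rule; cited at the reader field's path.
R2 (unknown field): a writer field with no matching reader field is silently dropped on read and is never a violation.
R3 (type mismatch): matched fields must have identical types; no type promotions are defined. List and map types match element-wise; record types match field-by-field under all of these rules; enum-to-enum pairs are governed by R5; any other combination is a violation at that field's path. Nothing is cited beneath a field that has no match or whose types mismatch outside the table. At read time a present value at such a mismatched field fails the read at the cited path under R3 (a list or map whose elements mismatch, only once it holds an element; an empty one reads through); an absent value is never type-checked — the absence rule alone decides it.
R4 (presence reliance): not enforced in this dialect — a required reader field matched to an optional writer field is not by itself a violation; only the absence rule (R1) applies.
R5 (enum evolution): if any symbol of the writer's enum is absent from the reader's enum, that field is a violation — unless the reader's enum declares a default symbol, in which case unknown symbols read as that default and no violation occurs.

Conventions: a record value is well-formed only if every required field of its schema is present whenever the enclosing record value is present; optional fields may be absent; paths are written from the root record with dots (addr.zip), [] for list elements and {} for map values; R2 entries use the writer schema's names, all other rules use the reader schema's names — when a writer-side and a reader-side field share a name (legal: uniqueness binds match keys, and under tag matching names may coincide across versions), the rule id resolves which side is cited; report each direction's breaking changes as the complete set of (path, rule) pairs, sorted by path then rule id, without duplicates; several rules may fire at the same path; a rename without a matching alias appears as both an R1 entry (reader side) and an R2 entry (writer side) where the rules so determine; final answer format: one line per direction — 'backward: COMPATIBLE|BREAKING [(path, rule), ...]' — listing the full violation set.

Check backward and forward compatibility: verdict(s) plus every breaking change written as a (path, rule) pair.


arrows below run writer -> reader for Device
backward analysis of Device with v2 as reader and v1 as writer:
  writer required, Color -> Color: reader status maps from writer severity
  writer required, map<string, float32> -> map<string, float32>: reader tags maps from writer extras
  writer optional, bytes -> bytes: reader signature maps from writer signature
  writer optional, bytes -> bytes: reader blob maps from writer blob
  => backward: COMPATIBLE
forward analysis of Device with v1 as reader and v2 as writer:
  writer required, Color -> Color: reader severity maps from writer status
  writer required, map<string, float32> -> map<string, float32>: reader extras maps from writer tags
  writer optional, bytes -> bytes: reader signature maps from writer signature
  writer optional, bytes -> bytes: reader blob maps from writer blob
  => forward: COMPATIBLE

backward: COMPATIBLE []; forward: COMPATIBLE []


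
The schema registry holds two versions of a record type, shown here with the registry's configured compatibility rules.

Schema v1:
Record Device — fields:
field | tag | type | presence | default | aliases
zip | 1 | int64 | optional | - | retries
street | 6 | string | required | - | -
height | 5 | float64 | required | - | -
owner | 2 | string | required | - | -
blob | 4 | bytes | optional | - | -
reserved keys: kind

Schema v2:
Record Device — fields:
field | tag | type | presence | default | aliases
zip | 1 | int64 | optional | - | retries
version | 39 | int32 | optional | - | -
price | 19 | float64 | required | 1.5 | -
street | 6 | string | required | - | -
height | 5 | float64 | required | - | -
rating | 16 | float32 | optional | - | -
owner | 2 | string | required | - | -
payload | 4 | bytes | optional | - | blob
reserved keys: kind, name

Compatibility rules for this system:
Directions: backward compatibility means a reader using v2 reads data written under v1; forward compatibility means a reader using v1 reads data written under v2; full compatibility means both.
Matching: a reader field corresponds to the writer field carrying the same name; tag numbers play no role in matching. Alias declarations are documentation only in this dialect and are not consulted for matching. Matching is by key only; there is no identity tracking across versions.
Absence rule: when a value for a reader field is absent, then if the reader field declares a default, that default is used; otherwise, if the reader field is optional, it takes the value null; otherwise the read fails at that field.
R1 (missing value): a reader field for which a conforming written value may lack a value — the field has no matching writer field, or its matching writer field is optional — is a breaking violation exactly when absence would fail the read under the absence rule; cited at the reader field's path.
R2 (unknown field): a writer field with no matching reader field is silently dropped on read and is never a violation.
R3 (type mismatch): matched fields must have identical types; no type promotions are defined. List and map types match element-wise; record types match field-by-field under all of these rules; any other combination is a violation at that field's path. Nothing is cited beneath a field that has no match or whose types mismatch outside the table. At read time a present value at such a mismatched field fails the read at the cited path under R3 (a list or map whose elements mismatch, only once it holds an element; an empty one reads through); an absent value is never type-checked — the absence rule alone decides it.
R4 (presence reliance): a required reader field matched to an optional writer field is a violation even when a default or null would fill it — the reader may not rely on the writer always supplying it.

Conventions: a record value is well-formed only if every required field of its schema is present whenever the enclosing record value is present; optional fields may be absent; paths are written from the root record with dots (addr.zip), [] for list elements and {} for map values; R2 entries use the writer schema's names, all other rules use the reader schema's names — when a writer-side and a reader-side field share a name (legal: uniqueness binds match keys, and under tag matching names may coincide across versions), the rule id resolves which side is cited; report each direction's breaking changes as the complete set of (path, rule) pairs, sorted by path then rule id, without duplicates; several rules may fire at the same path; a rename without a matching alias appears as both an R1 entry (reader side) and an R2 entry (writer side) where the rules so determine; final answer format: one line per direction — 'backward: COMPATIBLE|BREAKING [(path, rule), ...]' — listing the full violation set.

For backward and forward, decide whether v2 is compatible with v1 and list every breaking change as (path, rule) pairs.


arrows below run writer -> reader for Device
backward on Device — v2 reading data written by v1:
  zip: int64 -> int64, writer optional; from zip
  version: no writer match
  price: no writer match
  street: string -> string, writer required; from street
  height: float64 -> float64, writer required; from height
  rating: no writer match
  owner: string -> string, writer required; from owner
  payload: no writer match
  blob (writer side), unknown to reader
  nothing fires on Device: backward is COMPATIBLE
forward on Device — v1 reading data written by v2:
  zip: int64 -> int64, writer optional; from zip
  street: string -> string, writer required; from street
  height: float64 -> float64, writer required; from height
  owner: string -> string, writer required; from owner
  blob: no writer match
  version (writer side), unknown to reader
  price (writer side), unknown to reader
  rating (writer side), unknown to reader
  payload (writer side), unknown to reader
  nothing fires on Device: forward is COMPATIBLE

backward: COMPATIBLE []; forward: COMPATIBLE []


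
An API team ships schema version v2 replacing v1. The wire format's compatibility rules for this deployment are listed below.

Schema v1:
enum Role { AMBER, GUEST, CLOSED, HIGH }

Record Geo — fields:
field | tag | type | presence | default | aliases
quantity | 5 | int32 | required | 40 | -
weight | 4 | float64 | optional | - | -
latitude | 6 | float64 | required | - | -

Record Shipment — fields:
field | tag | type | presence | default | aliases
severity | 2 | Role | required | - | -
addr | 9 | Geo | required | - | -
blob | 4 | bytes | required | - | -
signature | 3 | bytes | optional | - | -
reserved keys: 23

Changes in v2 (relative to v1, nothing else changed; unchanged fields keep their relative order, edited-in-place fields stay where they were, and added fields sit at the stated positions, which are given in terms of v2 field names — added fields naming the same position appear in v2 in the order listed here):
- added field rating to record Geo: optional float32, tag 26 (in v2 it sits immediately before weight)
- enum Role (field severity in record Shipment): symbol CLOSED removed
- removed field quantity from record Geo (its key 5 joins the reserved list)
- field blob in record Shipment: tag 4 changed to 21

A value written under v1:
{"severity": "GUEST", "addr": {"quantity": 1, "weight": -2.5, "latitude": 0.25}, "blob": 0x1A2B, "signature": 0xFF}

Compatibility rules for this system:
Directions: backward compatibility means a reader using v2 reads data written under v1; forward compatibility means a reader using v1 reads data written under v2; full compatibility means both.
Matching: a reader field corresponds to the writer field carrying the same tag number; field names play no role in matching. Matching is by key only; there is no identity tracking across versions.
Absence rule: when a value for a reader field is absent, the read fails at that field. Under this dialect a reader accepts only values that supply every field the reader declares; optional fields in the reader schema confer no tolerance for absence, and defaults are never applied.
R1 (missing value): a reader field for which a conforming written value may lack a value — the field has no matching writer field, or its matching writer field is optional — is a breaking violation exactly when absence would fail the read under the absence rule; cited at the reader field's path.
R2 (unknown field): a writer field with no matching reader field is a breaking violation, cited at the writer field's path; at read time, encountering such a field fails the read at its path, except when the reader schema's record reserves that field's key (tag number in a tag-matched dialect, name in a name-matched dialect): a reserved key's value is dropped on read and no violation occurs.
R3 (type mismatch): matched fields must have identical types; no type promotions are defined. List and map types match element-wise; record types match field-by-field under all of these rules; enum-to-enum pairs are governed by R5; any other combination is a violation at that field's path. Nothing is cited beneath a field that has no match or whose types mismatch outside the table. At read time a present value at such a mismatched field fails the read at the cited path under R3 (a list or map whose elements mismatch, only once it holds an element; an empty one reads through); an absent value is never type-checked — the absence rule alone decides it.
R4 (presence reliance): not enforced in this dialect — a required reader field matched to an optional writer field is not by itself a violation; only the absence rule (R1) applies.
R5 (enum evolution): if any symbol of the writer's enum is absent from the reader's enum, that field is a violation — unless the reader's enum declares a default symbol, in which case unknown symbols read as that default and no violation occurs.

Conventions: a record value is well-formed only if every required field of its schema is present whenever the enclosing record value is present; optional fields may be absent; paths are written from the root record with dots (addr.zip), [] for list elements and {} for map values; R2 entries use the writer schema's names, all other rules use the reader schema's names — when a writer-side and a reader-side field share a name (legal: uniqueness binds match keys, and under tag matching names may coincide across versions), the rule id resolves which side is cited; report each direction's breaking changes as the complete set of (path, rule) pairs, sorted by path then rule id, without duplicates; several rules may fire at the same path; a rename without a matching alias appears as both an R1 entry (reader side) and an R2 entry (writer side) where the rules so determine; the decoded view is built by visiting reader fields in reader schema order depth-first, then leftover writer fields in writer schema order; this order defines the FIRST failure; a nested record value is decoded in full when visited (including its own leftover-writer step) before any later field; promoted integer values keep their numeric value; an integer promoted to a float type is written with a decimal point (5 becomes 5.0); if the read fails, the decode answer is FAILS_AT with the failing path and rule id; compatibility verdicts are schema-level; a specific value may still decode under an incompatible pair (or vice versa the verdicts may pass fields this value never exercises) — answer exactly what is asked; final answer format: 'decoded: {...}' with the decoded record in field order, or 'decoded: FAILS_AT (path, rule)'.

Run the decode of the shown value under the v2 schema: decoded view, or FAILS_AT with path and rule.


each type pair in Shipment: writer, then reader
migrating the Shipment value to v2:
  severity := "GUEST"
  read fails at addr.rating under R1 (no fill)
  => FAILS_AT (addr.rating, R1)
the other Shipment changes do not affect what is asked:
  enum Role (field severity in record Shipment): symbol CLOSED removed -> affects the rule determinations only; this particular Shipment value decodes identically
  removed field quantity from record Geo (its key 5 joins the reserved list) -> affects the rule determinations only; this particular Shipment value decodes identically
  field blob in record Shipment: tag 4 changed to 21 -> affects the rule determinations only; this particular Shipment value decodes identically

decoded: FAILS_AT (addr.rating, R1)


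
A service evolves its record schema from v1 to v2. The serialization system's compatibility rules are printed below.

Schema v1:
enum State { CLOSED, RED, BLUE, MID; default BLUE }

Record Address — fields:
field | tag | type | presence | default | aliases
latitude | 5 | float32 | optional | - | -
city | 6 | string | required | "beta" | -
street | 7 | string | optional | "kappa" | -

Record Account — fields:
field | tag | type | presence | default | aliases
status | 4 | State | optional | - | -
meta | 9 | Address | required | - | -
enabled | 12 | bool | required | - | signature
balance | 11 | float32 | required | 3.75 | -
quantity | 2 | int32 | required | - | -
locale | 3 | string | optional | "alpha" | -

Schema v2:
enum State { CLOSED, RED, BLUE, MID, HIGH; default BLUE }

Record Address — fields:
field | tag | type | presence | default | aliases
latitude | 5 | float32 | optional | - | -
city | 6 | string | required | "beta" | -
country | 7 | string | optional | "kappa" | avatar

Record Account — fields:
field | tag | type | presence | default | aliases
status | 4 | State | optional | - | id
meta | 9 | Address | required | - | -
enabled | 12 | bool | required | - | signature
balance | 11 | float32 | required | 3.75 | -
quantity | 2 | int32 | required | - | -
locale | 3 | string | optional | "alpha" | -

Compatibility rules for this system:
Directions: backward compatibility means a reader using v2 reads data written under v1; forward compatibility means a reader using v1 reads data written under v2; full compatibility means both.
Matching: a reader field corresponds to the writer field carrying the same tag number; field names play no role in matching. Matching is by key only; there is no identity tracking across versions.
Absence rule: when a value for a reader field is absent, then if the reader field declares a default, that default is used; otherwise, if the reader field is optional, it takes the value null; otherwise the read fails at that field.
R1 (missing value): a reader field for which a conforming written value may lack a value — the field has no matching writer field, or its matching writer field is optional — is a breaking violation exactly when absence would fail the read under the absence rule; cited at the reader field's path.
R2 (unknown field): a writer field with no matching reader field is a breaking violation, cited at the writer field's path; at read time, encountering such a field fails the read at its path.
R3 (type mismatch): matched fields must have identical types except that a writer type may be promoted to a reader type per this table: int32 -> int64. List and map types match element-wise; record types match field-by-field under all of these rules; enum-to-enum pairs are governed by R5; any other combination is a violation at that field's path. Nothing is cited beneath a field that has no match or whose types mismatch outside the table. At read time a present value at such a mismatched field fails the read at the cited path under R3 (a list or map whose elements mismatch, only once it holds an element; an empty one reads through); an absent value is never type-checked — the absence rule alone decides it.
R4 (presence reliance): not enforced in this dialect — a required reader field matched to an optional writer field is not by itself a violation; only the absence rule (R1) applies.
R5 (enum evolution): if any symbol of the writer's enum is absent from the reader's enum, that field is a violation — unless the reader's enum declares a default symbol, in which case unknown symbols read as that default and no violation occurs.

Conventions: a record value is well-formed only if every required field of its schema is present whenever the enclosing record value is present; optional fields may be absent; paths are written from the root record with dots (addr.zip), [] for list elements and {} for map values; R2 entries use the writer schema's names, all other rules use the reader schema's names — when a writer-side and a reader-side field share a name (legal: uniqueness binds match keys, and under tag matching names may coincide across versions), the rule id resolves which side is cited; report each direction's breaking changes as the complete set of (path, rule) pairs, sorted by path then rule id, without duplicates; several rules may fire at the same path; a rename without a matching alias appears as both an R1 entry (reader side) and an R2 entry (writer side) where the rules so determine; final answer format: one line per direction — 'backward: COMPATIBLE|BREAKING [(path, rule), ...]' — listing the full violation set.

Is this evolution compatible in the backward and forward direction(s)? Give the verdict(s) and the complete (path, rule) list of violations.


backward: COMPATIBLE []; forward: COMPATIBLE []

each type pair in Account: writer, then reader
backward for Account (reader v2, writer v1):
  status: paired with writer status (State -> State; writer optional)
  meta: paired with writer meta (Address -> Address; writer required)
  enabled: paired with writer enabled (bool -> bool; writer required)
  balance: paired with writer balance (float32 -> float32; writer required)
  quantity: paired with writer quantity (int32 -> int32; writer required)
  locale: paired with writer locale (string -> string; writer optional)
  meta.latitude: paired with writer meta.latitude (float32 -> float32; writer optional)
  meta.city: paired with writer meta.city (string -> string; writer required)
  meta.country: paired with writer meta.street (string -> string; writer optional)
  => backward verdict for Account: COMPATIBLE, no violations
forward for Account (reader v1, writer v2):
  status: paired with writer status (State -> State; writer optional)
  meta: paired with writer meta (Address -> Address; writer required)
  enabled: paired with writer enabled (bool -> bool; writer required)
  balance: paired with writer balance (float32 -> float32; writer required)
  quantity: paired with writer quantity (int32 -> int32; writer required)
  locale: paired with writer locale (string -> string; writer optional)
  meta.latitude: paired with writer meta.latitude (float32 -> float32; writer optional)
  meta.city: paired with writer meta.city (string -> string; writer required)
  meta.street: paired with writer meta.country (string -> string; writer optional)
  => forward verdict for Account: COMPATIBLE, no violations


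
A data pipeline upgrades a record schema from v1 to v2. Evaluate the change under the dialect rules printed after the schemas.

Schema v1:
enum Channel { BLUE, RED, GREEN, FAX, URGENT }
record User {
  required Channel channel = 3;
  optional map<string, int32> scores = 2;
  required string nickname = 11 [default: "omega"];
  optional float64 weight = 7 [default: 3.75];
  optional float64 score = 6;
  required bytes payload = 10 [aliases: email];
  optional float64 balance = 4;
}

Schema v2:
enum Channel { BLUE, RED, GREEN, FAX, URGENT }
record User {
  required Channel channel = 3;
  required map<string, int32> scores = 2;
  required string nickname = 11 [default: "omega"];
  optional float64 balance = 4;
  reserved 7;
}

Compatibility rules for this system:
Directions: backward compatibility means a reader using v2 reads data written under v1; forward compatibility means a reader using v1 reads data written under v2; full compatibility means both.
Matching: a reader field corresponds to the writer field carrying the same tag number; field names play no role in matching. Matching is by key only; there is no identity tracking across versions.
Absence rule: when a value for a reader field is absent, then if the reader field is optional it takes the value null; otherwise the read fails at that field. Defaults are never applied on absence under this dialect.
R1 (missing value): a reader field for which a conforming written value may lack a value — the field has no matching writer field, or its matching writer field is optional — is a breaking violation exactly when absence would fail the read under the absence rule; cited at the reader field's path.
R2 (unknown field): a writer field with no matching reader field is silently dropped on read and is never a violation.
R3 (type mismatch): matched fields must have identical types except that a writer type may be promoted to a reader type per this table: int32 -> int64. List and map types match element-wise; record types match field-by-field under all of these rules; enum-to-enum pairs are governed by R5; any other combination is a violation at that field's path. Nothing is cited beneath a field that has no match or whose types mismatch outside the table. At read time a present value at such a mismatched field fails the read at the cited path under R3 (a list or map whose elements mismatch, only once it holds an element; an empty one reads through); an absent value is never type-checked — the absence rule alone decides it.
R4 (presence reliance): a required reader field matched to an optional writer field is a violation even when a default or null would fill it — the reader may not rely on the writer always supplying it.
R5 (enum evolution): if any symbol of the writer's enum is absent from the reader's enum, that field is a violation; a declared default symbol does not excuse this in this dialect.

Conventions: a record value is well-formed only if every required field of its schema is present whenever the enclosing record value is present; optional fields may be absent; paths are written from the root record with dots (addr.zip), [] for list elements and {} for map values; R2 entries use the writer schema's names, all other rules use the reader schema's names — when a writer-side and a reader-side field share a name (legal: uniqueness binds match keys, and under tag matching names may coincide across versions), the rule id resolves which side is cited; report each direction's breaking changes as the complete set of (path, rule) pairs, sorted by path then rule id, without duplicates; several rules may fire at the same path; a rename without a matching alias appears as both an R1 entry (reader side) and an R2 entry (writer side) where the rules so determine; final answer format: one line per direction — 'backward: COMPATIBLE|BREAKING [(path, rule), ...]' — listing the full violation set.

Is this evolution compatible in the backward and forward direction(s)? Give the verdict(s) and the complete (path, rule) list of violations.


backward: BREAKING [(scores, R1), (scores, R4)]; forward: BREAKING [(payload, R1)]

the writer's type comes first in each User pair
backward for User (reader v2, writer v1):
  channel <- channel (Channel -> Channel, writer required)
  scores <- scores (map<string, int32> -> map<string, int32>, writer optional)
  nickname <- nickname (string -> string, writer required)
  balance <- balance (float64 -> float64, writer optional)
  writer field weight has no reader counterpart
  writer field score has no reader counterpart
  writer field payload has no reader counterpart
  rule R1 violated at scores
  rule R4 violated at scores
  => backward verdict for User: BREAKING, 2 violation(s)
forward for User (reader v1, writer v2):
  channel <- channel (Channel -> Channel, writer required)
  scores <- scores (map<string, int32> -> map<string, int32>, writer required)
  nickname <- nickname (string -> string, writer required)
  weight: no writer match
  score: no writer match
  payload: no writer match
  balance <- balance (float64 -> float64, writer optional)
  rule R1 violated at payload
  => forward verdict for User: BREAKING, 1 violation(s)


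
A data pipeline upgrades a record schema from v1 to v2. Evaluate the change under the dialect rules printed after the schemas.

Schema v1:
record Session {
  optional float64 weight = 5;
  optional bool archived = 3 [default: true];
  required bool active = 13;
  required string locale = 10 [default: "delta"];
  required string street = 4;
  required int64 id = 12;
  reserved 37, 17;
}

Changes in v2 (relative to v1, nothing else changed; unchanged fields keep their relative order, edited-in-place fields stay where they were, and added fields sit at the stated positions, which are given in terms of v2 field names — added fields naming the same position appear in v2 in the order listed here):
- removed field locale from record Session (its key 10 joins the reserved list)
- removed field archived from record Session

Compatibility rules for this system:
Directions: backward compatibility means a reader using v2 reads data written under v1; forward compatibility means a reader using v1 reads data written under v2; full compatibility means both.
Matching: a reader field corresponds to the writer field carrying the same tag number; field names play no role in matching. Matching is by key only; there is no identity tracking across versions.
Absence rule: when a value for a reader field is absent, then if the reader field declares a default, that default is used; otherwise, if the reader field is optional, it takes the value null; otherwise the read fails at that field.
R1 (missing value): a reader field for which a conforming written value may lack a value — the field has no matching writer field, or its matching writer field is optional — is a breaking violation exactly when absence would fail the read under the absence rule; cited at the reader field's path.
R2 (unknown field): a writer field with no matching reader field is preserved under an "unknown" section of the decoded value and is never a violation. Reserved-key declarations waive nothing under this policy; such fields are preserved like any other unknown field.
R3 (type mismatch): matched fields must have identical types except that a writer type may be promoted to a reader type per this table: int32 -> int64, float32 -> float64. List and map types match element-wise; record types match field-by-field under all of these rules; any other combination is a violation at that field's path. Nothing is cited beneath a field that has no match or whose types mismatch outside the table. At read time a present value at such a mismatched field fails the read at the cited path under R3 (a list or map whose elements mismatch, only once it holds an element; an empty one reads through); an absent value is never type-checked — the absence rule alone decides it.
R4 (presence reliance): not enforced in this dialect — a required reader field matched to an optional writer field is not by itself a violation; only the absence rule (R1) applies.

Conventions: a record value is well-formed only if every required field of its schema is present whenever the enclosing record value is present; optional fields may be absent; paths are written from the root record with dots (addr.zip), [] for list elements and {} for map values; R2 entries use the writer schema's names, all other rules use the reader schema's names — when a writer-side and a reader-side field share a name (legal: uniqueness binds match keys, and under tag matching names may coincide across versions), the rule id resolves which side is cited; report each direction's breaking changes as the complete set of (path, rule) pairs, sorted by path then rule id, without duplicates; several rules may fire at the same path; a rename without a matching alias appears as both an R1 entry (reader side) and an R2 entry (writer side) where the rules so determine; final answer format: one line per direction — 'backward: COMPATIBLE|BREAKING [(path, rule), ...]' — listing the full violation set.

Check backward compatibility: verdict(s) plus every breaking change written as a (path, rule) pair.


in Session below, arrows point writer -> reader
backward pass over Session, reader schema v2, writer schema v1:
  float64 -> float64, writer optional: weight aligns to weight
  bool -> bool, writer required: active aligns to active
  string -> string, writer required: street aligns to street
  int64 -> int64, writer required: id aligns to id
  writer field archived has no reader counterpart
  writer field locale has no reader counterpart
  => backward: COMPATIBLE
ruling out the remaining Session differences:
  removed field locale from record Session (its key 10 joins the reserved list) -> inert for the asked Session verdict: nothing fires
  removed field archived from record Session -> inert for the asked Session verdict: nothing fires

backward: COMPATIBLE []
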